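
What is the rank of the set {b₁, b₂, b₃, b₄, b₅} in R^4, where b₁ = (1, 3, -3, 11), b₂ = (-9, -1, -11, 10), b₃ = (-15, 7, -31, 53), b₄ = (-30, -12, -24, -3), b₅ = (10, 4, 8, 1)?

rank 2

Put the 4×5 matrix [b₁|b₂|b₃|b₄|b₅] into echelon form.
The echelon form has 2 nonzero rows, so the rank is 2.
(With 5 elements in a 4-dimensional space the rank is at most 4.)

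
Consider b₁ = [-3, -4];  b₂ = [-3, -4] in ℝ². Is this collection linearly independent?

Two of the vectors are equal, giving an immediate dependence.

linearly dependent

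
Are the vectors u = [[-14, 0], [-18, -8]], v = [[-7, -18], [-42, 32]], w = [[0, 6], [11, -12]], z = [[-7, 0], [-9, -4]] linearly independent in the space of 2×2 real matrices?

Take coordinates with respect to the standard basis {E₁₁, E₁₂, E₂₁, E₂₂}.
Row-reduce the matrix whose columns are u, v, w, z.
The reduction yields 2 nonzero rows, so the rank is 2.
Since rank 2 < 4, the set is linearly dependent.
Indeed u - 2v - 6w = 0.

linearly dependent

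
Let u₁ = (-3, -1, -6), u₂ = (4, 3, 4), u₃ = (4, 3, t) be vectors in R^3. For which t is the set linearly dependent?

t = 4

Dependence holds iff the 3×3 matrix [u₁ u₂ u₃] is singular.
Expanding, det = 20 - 5*t.
Setting this to zero gives t = 4.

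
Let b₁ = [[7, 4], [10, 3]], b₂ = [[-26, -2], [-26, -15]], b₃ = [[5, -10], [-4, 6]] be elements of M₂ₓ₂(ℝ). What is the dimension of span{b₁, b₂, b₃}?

2

Pass to coordinate vectors with respect to the basis {E₁₁, E₁₂, E₂₁, E₂₂}.
Row-reduce the 3×4 matrix with these as rows.
Reduction leaves 2 leading entries, giving rank 2.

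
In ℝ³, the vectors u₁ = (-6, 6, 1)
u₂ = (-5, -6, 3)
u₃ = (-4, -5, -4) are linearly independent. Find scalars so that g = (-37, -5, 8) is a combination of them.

Write g = c₁u₁ + … + c₃u₃ and equate components.
Row-reducing the augmented matrix gives the unique coefficients (c₁, c₂, c₃) = (3, 3, 1).

g = 3u₁ + 3u₂ + u₃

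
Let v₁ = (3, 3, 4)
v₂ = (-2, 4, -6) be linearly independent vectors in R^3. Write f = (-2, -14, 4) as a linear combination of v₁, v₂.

Since v₁, v₂ are independent, the coefficients expressing f are uniquely determined by a linear system.
Back-substitution yields (α₁, α₂) = (-2, -2).

f = -2v₁ - 2v₂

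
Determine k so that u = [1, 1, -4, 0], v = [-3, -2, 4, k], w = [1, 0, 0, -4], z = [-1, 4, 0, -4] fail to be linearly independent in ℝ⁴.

The set is linearly dependent precisely when det[u; v; w; z] = 0.
Cofactor expansion gives det = 160 - 16*k.
This vanishes exactly when k = 10.

k = 10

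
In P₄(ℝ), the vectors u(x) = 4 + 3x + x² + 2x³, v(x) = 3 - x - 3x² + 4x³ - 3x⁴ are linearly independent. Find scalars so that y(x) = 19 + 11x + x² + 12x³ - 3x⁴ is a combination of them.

Identify each element with its coordinate vector in ℝ⁵ via {1, x, …, x⁴}.
Write y = c₁u + c₂v and equate components.
Row-reducing the augmented matrix gives the unique coefficients (c₁, c₂) = (4, 1).

y = 4u + v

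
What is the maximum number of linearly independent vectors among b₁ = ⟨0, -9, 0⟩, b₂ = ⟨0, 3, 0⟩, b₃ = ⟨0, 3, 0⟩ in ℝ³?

Put the 3×3 matrix [b₁|b₂|b₃] into echelon form.
The echelon form has 1 nonzero row, so the rank is 1.

1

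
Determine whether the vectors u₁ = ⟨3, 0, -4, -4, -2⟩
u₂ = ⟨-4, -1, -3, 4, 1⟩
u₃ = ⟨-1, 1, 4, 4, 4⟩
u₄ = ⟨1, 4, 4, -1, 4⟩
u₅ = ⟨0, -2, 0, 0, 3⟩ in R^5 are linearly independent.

The matrix [u₁|u₂|u₃|u₄|u₅] has determinant -1067.
A nonzero determinant means the columns are linearly independent.

linearly independent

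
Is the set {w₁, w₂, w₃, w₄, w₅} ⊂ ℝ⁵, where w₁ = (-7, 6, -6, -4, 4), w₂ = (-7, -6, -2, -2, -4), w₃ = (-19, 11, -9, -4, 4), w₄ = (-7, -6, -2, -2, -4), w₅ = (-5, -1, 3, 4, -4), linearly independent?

linearly dependent

Two of the vectors are equal, giving an immediate dependence.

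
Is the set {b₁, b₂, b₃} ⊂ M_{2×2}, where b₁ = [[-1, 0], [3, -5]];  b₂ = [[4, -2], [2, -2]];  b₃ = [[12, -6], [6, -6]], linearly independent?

linearly dependent

Write each element as a coordinate vector in ℝ⁴ using {E₁₁, E₁₂, E₂₁, E₂₂}.
One vector is a scalar multiple of another, so the set is dependent.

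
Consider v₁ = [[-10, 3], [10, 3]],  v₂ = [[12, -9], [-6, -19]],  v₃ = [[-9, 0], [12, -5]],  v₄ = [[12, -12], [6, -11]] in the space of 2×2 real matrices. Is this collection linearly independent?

linearly dependent

Write each element as a coordinate vector in ℝ⁴ using {E₁₁, E₁₂, E₂₁, E₂₂}.
Place the vectors as rows of a 4×4 matrix and reduce to echelon form.
The reduction yields 3 nonzero rows, so the rank is 3.
Since rank 3 < 4, the set is linearly dependent.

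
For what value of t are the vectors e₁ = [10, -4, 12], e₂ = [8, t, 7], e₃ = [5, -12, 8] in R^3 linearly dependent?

t = 49/5

Dependence holds iff the 3×3 matrix [e₁ e₂ e₃] is singular.
The determinant works out to 20*t - 196.
This vanishes exactly when t = 49/5.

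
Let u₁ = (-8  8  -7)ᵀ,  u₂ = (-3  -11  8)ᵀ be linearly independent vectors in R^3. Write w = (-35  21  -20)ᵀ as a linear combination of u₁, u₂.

Since u₁, u₂ are independent, the coefficients expressing w are uniquely determined by a linear system.
Row-reducing the augmented matrix gives the unique coefficients (α₁, α₂) = (4, 1).

w = 4u₁ + u₂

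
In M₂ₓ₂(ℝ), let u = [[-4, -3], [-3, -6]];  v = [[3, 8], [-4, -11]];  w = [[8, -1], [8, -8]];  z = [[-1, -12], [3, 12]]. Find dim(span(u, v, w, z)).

Represent each element by its coordinate vector in ℝ⁴.
Row-reduce the 4×4 matrix with these as rows.
The echelon form has 4 nonzero rows, so the rank is 4.

dim = 4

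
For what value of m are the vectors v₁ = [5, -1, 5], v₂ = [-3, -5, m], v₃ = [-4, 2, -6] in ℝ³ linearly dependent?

Place the vectors as rows of a 3×3 matrix; dependence ⇔ determinant zero.
Expanding, det = 38 - 6*m.
This vanishes exactly when m = 19/3.

m = 19/3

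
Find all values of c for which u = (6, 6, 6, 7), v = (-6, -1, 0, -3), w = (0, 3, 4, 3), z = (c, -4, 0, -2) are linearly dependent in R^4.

c = -9

The set is linearly dependent precisely when det[u; v; w; z] = 0.
Expanding, det = -8*c - 72.
Solving -8*c - 72 = 0 yields c = -9.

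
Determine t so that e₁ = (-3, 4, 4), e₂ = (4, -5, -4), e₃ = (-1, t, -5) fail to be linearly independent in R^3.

t = -1/4

The vectors are dependent exactly when the determinant of the matrix with rows e₁, e₂, e₃ vanishes.
The determinant works out to 4*t + 1.
This vanishes exactly when t = -1/4.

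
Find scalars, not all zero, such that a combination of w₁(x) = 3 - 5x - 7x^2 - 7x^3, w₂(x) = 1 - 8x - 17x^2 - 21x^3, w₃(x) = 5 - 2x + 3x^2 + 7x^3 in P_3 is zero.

2w₁ - w₂ - w₃ = 0

Take coordinates with respect to {1, x, …, x^3}.
Set up α₁w₁ + … + α₃w₃ = 0 and solve the homogeneous system.
One solution (up to scaling) is (2, -1, -1).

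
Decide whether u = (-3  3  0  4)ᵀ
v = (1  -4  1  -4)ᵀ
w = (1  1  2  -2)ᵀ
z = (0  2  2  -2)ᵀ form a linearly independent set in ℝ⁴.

The matrix [u|v|w|z] has determinant -32.
A nonzero determinant means the columns are linearly independent.

linearly independent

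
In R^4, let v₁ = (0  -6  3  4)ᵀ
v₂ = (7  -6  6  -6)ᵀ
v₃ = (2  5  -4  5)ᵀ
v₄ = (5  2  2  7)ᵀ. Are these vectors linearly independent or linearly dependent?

The matrix [v₁|v₂|v₃|v₄] has determinant -1935.
A nonzero determinant means the columns are linearly independent.

linearly independent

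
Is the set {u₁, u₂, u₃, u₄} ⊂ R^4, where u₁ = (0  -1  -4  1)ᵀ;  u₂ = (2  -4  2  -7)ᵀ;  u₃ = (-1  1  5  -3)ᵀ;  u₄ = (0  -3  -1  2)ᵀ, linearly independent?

The matrix [u₁|u₂|u₃|u₄] has determinant 145.
A nonzero determinant means the columns are linearly independent.

linearly independent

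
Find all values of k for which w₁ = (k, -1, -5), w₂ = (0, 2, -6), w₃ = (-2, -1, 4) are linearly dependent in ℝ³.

The set is linearly dependent precisely when det[w₁; w₂; w₃] = 0.
Cofactor expansion gives det = 2*k - 32.
Solving 2*k - 32 = 0 yields k = 16.

k = 16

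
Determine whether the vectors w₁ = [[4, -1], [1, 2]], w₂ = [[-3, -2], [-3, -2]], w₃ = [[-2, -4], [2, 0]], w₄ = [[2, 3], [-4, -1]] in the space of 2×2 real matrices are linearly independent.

Write each element as a coordinate vector in ℝ⁴ using {E₁₁, E₁₂, E₂₁, E₂₂}.
Form the 4×4 matrix with these as columns; its determinant is 32.
A nonzero determinant means the columns are linearly independent.

linearly independent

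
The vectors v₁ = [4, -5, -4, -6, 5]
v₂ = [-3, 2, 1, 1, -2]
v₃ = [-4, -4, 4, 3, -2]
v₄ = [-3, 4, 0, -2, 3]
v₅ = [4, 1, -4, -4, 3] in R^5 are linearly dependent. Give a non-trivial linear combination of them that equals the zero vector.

Write the vectors as columns of a matrix and find a nonzero vector in its null space.
A generator of the null space is (1, 0, -2, 0, -3).

v₁ - 2v₃ - 3v₅ = 0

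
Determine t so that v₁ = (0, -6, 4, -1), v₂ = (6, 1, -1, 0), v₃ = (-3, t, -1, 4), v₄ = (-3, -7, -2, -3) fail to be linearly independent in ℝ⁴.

t = 12

The set is linearly dependent precisely when det[v₁; v₂; v₃; v₄] = 0.
Expanding, det = 1044 - 87*t.
Solving 1044 - 87*t = 0 yields t = 12.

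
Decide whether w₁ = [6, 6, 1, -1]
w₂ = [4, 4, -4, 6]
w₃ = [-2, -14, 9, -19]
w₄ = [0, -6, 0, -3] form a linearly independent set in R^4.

The matrix [w₁|w₂|w₃|w₄] has determinant 0.
A zero determinant means the columns are linearly dependent.

linearly dependent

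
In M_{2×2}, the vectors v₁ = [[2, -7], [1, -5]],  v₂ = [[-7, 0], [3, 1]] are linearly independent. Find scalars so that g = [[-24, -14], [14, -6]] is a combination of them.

Identify each element with its coordinate vector in ℝ⁴ via {E₁₁, E₁₂, E₂₁, E₂₂}.
Since v₁, v₂ are independent, the coefficients expressing g are uniquely determined by a linear system.
The system has the unique solution (α₁, α₂) = (2, 4).

g = 2v₁ + 4v₂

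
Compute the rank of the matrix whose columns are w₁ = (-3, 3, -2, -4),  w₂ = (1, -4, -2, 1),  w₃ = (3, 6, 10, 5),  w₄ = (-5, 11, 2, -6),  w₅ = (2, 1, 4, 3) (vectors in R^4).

Form the matrix with w₁, w₂, w₃, w₄, w₅ as columns and reduce.
There are 2 pivot columns, so rank = 2.
(With 5 elements in a 4-dimensional space the rank is at most 4.)

2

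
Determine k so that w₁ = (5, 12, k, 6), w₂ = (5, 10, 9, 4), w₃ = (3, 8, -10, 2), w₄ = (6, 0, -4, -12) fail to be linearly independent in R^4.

The vectors are dependent exactly when the determinant of the matrix with rows w₁, w₂, w₃, w₄ vanishes.
Cofactor expansion gives det = 1344 - 192*k.
This vanishes exactly when k = 7.

k = 7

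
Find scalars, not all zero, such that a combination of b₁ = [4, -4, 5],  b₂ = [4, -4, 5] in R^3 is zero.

b₁ - b₂ = 0

Set up α₁b₁ + α₂b₂ = 0 and solve the homogeneous system.
A generator of the null space is (1, -1).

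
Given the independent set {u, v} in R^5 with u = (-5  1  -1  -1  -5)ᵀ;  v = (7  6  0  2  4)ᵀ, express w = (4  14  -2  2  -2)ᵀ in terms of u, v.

w = 2u + 2v

Solve the system with u, v as columns and w as the right-hand side.
The system has the unique solution (α₁, α₂) = (2, 2).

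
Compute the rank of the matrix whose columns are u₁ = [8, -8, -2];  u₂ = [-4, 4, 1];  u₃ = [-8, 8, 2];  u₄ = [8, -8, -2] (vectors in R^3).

Put the 3×4 matrix [u₁|u₂|u₃|u₄] into echelon form.
The echelon form has 1 nonzero row, so the rank is 1.
(With 4 elements in a 3-dimensional space the rank is at most 3.)

rank 1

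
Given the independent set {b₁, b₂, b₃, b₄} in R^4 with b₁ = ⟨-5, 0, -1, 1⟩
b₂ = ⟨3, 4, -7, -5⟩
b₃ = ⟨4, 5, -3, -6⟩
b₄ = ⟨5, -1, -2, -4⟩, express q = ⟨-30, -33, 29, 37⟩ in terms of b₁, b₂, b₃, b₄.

q = 2b₁ - 3b₂ - 4b₃ + b₄

Since b₁, b₂, b₃, b₄ are independent, the coefficients expressing q are uniquely determined by a linear system.
The system has the unique solution (a₁, …, a₄) = (2, -3, -4, 1).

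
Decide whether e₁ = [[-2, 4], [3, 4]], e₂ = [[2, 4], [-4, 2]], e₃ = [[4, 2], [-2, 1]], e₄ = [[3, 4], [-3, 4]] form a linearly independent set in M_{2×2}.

Write each element as a coordinate vector in ℝ⁴ using {E₁₁, E₁₂, E₂₁, E₂₂}.
Row-reduce the matrix whose columns are e₁, e₂, e₃, e₄.
The reduction yields 4 nonzero rows, so the rank is 4.
Since rank = 4 (the number of vectors), the set is linearly independent.

linearly independent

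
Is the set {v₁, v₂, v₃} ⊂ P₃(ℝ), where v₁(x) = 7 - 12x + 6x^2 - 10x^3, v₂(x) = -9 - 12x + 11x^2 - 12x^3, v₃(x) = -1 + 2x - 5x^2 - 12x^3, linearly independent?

linearly independent

Write each element as a coordinate vector in ℝ⁴ using {1, x, …, x^3}.
Row-reduce the matrix whose columns are v₁, v₂, v₃.
The reduction yields 3 nonzero rows, so the rank is 3.
Since rank = 3 (the number of vectors), the set is linearly independent.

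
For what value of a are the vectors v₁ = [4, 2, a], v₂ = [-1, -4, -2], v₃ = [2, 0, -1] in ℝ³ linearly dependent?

a = -3/4

The vectors are dependent exactly when the determinant of the matrix with rows v₁, v₂, v₃ vanishes.
Expanding, det = 8*a + 6.
Setting this to zero gives a = -3/4.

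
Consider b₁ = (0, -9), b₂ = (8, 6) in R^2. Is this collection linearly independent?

Form the 2×2 matrix with these as columns; its determinant is 72.
A nonzero determinant means the columns are linearly independent.

linearly independent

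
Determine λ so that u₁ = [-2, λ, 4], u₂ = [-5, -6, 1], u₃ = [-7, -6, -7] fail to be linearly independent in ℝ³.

The vectors are dependent exactly when the determinant of the matrix with rows u₁, u₂, u₃ vanishes.
Cofactor expansion gives det = -42*λ - 144.
Solving -42*λ - 144 = 0 yields λ = -24/7.

λ = -24/7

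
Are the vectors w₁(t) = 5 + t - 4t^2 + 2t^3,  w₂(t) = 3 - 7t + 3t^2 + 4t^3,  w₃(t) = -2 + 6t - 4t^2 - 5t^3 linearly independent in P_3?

linearly independent

Write each element as a coordinate vector in ℝ⁴ using {1, t, …, t^3}.
Row-reduce the matrix whose columns are w₁, w₂, w₃.
The reduction yields 3 nonzero rows, so the rank is 3.
Since rank = 3 (the number of vectors), the set is linearly independent.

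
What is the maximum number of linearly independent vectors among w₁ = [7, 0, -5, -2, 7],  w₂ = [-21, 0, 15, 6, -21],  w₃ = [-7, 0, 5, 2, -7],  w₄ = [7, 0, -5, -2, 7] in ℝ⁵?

1

Apply Gaussian elimination to the matrix whose rows are w₁, w₂, w₃, w₄.
Reduction leaves 1 leading entry, giving rank 1.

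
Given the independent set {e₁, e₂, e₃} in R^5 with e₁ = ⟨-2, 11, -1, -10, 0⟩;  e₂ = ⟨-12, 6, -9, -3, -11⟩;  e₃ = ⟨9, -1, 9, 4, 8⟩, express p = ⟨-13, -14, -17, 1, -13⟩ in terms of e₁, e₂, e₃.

Write p = α₁e₁ + … + α₃e₃ and equate components.
Row-reducing the augmented matrix gives the unique coefficients (α₁, α₂, α₃) = (-1, -1, -3).

p = -e₁ - e₂ - 3e₃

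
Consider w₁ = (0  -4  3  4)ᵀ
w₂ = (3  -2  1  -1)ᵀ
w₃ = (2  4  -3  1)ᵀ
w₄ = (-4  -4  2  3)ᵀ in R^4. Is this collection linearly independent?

The matrix [w₁|w₂|w₃|w₄] has determinant 120.
A nonzero determinant means the columns are linearly independent.

linearly independent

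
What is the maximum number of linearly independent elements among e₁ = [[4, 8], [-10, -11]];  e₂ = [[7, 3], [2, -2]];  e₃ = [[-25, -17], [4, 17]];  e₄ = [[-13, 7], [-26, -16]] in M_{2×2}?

Use coordinates relative to {E₁₁, E₁₂, E₂₁, E₂₂}.
Row-reduce the 4×4 matrix with these as rows.
The echelon form has 2 nonzero rows, so the rank is 2.

2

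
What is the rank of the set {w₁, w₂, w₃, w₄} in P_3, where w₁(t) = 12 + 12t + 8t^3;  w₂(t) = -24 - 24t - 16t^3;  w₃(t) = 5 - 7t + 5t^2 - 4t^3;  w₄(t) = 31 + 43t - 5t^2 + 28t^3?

Represent each element by its coordinate vector in ℝ⁴.
Put the 4×4 matrix [w₁|w₂|w₃|w₄] into echelon form.
The echelon form has 2 nonzero rows, so the rank is 2.

rank 2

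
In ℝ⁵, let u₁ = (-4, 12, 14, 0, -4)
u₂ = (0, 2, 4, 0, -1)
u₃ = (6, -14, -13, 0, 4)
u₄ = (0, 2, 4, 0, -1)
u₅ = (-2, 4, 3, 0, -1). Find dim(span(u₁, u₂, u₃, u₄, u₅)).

Put the 5×5 matrix [u₁|u₂|u₃|u₄|u₅] into echelon form.
Reduction leaves 2 leading entries, giving rank 2.

dim = 2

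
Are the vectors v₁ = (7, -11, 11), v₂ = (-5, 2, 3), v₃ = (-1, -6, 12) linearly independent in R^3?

Form the 3×3 matrix with these as columns; its determinant is 19.
A nonzero determinant means the columns are linearly independent.

linearly independent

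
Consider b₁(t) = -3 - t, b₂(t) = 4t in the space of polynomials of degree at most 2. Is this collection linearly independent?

linearly independent

Take coordinates with respect to the standard basis {1, t, t²}.
Place the vectors as rows of a 2×3 matrix and reduce to echelon form.
The reduction yields 2 nonzero rows, so the rank is 2.
Since rank = 2 (the number of vectors), the set is linearly independent.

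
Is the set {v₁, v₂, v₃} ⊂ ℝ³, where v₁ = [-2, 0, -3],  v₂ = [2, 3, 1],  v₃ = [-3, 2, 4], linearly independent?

linearly independent

The matrix [v₁|v₂|v₃] has determinant -59.
A nonzero determinant means the columns are linearly independent.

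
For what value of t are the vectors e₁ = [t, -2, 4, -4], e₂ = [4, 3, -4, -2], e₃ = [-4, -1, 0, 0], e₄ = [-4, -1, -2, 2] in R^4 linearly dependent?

t = -8

Dependence holds iff the 4×4 matrix [e₁ e₂ e₃ e₄] is singular.
The determinant works out to -12*t - 96.
Solving -12*t - 96 = 0 yields t = -8.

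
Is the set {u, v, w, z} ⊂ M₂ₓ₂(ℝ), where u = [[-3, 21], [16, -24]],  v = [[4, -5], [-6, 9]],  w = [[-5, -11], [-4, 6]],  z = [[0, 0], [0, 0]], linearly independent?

Write each element as a coordinate vector in ℝ⁴ using {E₁₁, E₁₂, E₂₁, E₂₂}.
One of the vectors is the zero vector, so the set is linearly dependent.

linearly dependent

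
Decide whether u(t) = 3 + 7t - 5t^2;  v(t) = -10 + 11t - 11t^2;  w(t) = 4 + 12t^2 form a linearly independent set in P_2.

Write each element as a coordinate vector in ℝ³ using {1, t, t^2}.
Form the 3×3 matrix with these as columns; its determinant is 1148.
A nonzero determinant means the columns are linearly independent.

linearly independent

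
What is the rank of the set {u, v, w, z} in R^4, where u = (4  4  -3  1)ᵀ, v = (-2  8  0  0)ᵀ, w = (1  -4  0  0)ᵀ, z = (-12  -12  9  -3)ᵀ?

Put the 4×4 matrix [u|v|w|z] into echelon form.
The echelon form has 2 nonzero rows, so the rank is 2.

2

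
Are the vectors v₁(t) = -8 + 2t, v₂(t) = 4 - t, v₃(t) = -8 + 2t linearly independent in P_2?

Take coordinates with respect to the standard basis {1, t, t²}.
Form the 3×3 matrix with these as columns; its determinant is 0.
A zero determinant means the columns are linearly dependent.
Indeed v₁ + 2v₂ = 0.

linearly dependent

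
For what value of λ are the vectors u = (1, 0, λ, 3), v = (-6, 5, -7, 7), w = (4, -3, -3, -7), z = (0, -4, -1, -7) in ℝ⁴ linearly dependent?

Dependence holds iff the 4×4 matrix [u v w z] is singular.
The determinant works out to 70*λ - 600.
This vanishes exactly when λ = 60/7.

λ = 60/7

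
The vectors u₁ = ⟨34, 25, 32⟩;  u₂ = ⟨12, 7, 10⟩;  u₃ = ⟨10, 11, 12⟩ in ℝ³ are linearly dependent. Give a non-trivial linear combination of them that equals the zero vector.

u₁ - 2u₂ - u₃ = 0

Row-reduce the matrix with u₁, u₂, u₃ as columns; the null space gives the coefficients.
A generator of the null space is (1, -2, -1).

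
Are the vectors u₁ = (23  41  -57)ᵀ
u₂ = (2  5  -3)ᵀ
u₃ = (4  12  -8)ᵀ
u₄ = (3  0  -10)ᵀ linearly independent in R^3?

There are 4 vectors in a 3-dimensional space, so they cannot be linearly independent.

linearly dependent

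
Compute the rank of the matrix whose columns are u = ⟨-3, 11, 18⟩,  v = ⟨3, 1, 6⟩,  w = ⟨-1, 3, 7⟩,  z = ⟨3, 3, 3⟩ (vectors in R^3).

rank 3

Form the matrix with u, v, w, z as columns and reduce.
Reduction leaves 3 leading entries, giving rank 3.
(With 4 elements in a 3-dimensional space the rank is at most 3.)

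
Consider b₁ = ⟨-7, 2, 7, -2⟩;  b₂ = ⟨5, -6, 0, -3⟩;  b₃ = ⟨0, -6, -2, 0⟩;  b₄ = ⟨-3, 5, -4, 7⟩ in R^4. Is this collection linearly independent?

The matrix [b₁|b₂|b₃|b₄] has determinant -594.
A nonzero determinant means the columns are linearly independent.

linearly independent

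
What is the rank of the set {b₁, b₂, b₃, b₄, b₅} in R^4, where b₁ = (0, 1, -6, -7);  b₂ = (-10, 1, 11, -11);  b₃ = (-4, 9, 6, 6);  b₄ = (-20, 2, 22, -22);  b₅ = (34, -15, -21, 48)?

Put the 4×5 matrix [b₁|b₂|b₃|b₄|b₅] into echelon form.
Exactly 3 pivots survive; hence the rank is 3.
(With 5 elements in a 4-dimensional space the rank is at most 4.)

rank 3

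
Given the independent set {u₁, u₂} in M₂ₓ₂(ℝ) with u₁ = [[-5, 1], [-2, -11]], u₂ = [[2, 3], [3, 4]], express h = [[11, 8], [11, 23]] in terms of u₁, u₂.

Take coordinate vectors relative to {E₁₁, E₁₂, E₂₁, E₂₂}.
Write h = c₁u₁ + c₂u₂ and equate components.
Back-substitution yields (c₁, c₂) = (-1, 3).

h = -u₁ + 3u₂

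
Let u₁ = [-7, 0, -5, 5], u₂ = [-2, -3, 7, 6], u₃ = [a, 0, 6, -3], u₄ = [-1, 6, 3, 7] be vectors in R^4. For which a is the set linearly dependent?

Dependence holds iff the 4×4 matrix [u₁ u₂ u₃ u₄] is singular.
The determinant works out to 3240 - 540*a.
Setting this to zero gives a = 6.

a = 6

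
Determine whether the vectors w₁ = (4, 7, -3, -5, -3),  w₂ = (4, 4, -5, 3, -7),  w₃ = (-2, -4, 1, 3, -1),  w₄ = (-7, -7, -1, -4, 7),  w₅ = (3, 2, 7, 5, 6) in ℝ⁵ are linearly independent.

linearly independent

Place the vectors as rows of a 5×5 matrix and reduce to echelon form.
The reduction yields 5 nonzero rows, so the rank is 5.
Since rank = 5 (the number of vectors), the set is linearly independent.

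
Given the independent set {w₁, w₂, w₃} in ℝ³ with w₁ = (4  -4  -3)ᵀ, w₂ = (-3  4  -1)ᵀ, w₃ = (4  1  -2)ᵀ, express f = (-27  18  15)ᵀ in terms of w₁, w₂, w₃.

Set up the augmented matrix [w₁ | w₂ | w₃ | f] and row-reduce.
Back-substitution yields (α₁, α₂, α₃) = (-4, 1, -2).

f = -4w₁ + w₂ - 2w₃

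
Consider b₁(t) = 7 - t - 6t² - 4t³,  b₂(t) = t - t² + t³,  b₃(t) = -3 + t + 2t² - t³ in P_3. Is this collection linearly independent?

linearly independent

Take coordinates with respect to the standard basis {1, t, …, t³}.
Place the vectors as rows of a 3×4 matrix and reduce to echelon form.
The reduction yields 3 nonzero rows, so the rank is 3.
Since rank = 3 (the number of vectors), the set is linearly independent.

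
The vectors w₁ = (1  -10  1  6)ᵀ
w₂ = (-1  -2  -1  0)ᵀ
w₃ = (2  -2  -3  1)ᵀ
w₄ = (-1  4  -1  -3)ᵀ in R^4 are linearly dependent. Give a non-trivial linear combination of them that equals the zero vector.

Solve the homogeneous system with w₁, w₂, w₃, w₄ as columns by row-reducing the coefficient matrix.
A generator of the null space is (1, -1, 0, 2).

w₁ - w₂ + 2w₄ = 0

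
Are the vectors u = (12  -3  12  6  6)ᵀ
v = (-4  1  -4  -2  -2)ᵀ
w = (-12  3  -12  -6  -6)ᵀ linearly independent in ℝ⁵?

Place the vectors as rows of a 3×5 matrix and reduce to echelon form.
The reduction yields 1 nonzero row, so the rank is 1.
Since rank 1 < 3, the set is linearly dependent.

linearly dependent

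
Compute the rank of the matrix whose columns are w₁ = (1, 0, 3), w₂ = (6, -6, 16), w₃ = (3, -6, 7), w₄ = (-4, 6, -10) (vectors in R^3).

Put the 3×4 matrix [w₁|w₂|w₃|w₄] into echelon form.
The echelon form has 2 nonzero rows, so the rank is 2.
(With 4 elements in a 3-dimensional space the rank is at most 3.)

rank 2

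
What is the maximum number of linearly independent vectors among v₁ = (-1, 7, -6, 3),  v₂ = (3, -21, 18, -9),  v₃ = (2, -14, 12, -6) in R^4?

1

Row-reduce the 3×4 matrix with these as rows.
The echelon form has 1 nonzero row, so the rank is 1.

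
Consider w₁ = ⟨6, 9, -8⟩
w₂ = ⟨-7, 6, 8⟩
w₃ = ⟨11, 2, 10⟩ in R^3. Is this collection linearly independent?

linearly independent

Form the 3×3 matrix with these as columns; its determinant is 2326.
A nonzero determinant means the columns are linearly independent.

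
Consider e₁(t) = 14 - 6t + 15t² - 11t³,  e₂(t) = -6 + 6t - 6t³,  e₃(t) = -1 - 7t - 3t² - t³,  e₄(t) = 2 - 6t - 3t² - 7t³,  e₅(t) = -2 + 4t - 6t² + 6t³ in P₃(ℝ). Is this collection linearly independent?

linearly dependent

Take coordinates with respect to the standard basis {1, t, …, t³}.
There are 5 vectors in a 4-dimensional space, so they cannot be linearly independent.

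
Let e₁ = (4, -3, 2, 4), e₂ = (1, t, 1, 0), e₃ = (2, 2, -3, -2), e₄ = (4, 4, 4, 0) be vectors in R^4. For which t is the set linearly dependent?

Dependence holds iff the 4×4 matrix [e₁ e₂ e₃ e₄] is singular.
Cofactor expansion gives det = 96*t - 96.
Solving 96*t - 96 = 0 yields t = 1.

t = 1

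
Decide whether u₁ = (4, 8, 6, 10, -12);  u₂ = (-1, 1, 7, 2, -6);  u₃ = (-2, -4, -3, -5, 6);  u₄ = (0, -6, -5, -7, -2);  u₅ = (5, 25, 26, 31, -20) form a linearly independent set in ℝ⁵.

linearly dependent

One vector is a scalar multiple of another, so the set is dependent.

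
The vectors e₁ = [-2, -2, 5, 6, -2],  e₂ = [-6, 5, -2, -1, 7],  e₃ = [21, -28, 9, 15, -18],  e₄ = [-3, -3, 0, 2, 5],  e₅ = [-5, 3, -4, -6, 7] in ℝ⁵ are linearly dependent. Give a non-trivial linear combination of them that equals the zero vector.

Write the vectors as columns of a matrix and find a nonzero vector in its null space.
A generator of the null space is (1, 3, 1, -3, 2).

e₁ + 3e₂ + e₃ - 3e₄ + 2e₅ = 0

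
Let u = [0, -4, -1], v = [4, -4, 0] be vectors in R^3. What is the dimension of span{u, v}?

2

Row-reduce the 2×3 matrix with these as rows.
Exactly 2 pivots survive; hence the rank is 2.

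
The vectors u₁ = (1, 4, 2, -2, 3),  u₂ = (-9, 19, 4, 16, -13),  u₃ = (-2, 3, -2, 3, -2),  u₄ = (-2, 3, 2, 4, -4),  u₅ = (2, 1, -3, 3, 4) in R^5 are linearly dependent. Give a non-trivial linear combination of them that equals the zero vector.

Write the vectors as columns of a matrix and find a nonzero vector in its null space.
A generator of the null space is (1, -1, 2, 3, 0).

u₁ - u₂ + 2u₃ + 3u₄ = 0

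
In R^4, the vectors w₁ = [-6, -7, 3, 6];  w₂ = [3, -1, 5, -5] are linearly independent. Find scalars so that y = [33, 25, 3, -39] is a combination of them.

Set up the augmented matrix [w₁ | w₂ | y] and row-reduce.
Row-reducing the augmented matrix gives the unique coefficients (α₁, α₂) = (-4, 3).

y = -4w₁ + 3w₂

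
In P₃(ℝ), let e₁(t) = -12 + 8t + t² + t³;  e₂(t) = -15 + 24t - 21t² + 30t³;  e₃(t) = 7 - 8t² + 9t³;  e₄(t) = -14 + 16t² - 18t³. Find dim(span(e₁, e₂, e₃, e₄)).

2

Represent each element by its coordinate vector in ℝ⁴.
Row-reduce the 4×4 matrix with these as rows.
Exactly 2 pivots survive; hence the rank is 2.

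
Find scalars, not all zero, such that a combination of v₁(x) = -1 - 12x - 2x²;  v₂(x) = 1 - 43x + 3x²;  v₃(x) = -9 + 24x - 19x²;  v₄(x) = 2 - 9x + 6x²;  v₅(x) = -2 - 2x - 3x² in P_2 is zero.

8v₁ - 3v₂ - v₃ + v₄ = 0

Write each element as a vector in ℝ³ using {1, x, x²}.
Solve the homogeneous system with v₁, v₂, v₃, v₄, v₅ as columns by row-reducing the coefficient matrix.
A generator of the null space is (8, -3, -1, 1, 0).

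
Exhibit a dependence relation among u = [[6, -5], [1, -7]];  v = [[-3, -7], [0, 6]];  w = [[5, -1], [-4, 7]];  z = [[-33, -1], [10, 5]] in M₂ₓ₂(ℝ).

2u - 2v + 3w + z = 0

Write each element as a vector in ℝ⁴ using {E₁₁, E₁₂, E₂₁, E₂₂}.
Solve the homogeneous system with u, v, w, z as columns by row-reducing the coefficient matrix.
A generator of the null space is (2, -2, 3, 1).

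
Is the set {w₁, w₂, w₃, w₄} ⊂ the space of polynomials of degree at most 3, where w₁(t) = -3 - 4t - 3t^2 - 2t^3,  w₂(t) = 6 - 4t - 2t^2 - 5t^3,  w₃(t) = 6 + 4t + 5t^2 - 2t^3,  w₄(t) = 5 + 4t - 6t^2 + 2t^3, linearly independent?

linearly independent

Take coordinates with respect to the standard basis {1, t, …, t^3}.
Form the 4×4 matrix with these as columns; its determinant is -956.
A nonzero determinant means the columns are linearly independent.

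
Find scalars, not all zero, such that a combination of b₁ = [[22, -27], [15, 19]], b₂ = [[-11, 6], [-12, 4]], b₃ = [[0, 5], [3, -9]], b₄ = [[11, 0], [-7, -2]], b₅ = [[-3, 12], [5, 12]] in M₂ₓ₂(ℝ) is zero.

b₁ + 2b₂ + 3b₃ = 0

Write each element as a vector in ℝ⁴ using {E₁₁, E₁₂, E₂₁, E₂₂}.
Solve the homogeneous system with b₁, b₂, b₃, b₄, b₅ as columns by row-reducing the coefficient matrix.
A generator of the null space is (1, 2, 3, 0, 0).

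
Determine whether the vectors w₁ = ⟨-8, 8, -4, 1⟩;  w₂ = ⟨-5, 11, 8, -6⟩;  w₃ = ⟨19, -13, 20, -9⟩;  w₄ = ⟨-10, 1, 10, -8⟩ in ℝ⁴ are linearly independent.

Place the vectors as rows of a 4×4 matrix and reduce to echelon form.
The reduction yields 3 nonzero rows, so the rank is 3.
Since rank 3 < 4, the set is linearly dependent.

linearly dependent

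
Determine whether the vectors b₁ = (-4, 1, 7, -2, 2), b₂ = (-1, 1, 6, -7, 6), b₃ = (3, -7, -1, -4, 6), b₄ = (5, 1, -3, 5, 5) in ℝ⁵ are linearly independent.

Place the vectors as rows of a 4×5 matrix and reduce to echelon form.
The reduction yields 4 nonzero rows, so the rank is 4.
Since rank = 4 (the number of vectors), the set is linearly independent.

linearly independent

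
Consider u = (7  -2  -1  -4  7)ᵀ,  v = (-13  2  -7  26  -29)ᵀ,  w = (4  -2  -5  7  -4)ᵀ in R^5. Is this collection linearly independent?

linearly dependent

Row-reduce the matrix whose columns are u, v, w.
The reduction yields 2 nonzero rows, so the rank is 2.
Since rank 2 < 3, the set is linearly dependent.
Indeed 3u + v - 2w = 0.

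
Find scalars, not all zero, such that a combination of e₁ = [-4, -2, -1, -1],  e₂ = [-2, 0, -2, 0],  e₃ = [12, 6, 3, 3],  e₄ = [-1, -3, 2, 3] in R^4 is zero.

Solve the homogeneous system with e₁, e₂, e₃, e₄ as columns by row-reducing the coefficient matrix.
The free variable yields coefficients (3, 0, 1, 0) (any nonzero multiple also works).

3e₁ + e₃ = 0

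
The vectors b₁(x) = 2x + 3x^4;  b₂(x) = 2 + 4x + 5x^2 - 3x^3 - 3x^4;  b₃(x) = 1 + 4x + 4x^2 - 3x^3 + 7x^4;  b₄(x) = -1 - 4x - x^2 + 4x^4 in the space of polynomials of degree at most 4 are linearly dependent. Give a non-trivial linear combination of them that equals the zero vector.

Write each element as a vector in ℝ⁵ using {1, x, …, x^4}.
Solve the homogeneous system with b₁, b₂, b₃, b₄ as columns by row-reducing the coefficient matrix.
One solution (up to scaling) is (2, 1, -1, 1).

2b₁ + b₂ - b₃ + b₄ = 0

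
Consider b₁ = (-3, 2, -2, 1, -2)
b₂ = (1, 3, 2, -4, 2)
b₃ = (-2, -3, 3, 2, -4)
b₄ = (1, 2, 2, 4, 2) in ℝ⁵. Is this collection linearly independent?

linearly independent

Place the vectors as rows of a 4×5 matrix and reduce to echelon form.
The reduction yields 4 nonzero rows, so the rank is 4.
Since rank = 4 (the number of vectors), the set is linearly independent.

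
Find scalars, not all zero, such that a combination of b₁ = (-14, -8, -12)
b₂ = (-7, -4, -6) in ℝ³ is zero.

Set up α₁b₁ + α₂b₂ = 0 and solve the homogeneous system.
A generator of the null space is (1, -2).

b₁ - 2b₂ = 0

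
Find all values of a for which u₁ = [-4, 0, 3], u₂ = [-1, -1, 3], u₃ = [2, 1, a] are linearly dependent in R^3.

The vectors are dependent exactly when the determinant of the matrix with rows u₁, u₂, u₃ vanishes.
Cofactor expansion gives det = 4*a + 15.
This vanishes exactly when a = -15/4.

a = -15/4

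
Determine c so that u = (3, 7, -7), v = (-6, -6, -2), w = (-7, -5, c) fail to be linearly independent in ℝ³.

The vectors are dependent exactly when the determinant of the matrix with rows u, v, w vanishes.
Cofactor expansion gives det = 24*c + 152.
This vanishes exactly when c = -19/3.

c = -19/3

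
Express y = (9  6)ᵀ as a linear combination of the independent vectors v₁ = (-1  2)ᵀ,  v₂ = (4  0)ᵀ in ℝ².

y = 3v₁ + 3v₂

Set up the augmented matrix [v₁ | v₂ | y] and row-reduce.
Row-reducing the augmented matrix gives the unique coefficients (α₁, α₂) = (3, 3).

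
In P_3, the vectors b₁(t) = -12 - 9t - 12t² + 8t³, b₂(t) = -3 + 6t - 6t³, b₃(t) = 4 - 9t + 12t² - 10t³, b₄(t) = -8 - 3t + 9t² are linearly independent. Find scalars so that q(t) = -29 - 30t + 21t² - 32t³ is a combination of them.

q = 2b₁ + 3b₂ + 3b₃ + b₄

Take coordinate vectors relative to {1, t, …, t³}.
Since b₁, b₂, b₃, b₄ are independent, the coefficients expressing q are uniquely determined by a linear system.
Back-substitution yields (c₁, …, c₄) = (2, 3, 3, 1).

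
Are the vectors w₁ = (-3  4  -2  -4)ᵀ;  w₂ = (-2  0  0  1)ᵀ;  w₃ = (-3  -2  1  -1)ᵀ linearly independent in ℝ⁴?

Row-reduce the matrix whose columns are w₁, w₂, w₃.
The reduction yields 3 nonzero rows, so the rank is 3.
Since rank = 3 (the number of vectors), the set is linearly independent.

linearly independent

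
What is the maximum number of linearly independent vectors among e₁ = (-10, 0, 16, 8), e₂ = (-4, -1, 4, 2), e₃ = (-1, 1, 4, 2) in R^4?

2

Row-reduce the 3×4 matrix with these as rows.
Exactly 2 pivots survive; hence the rank is 2.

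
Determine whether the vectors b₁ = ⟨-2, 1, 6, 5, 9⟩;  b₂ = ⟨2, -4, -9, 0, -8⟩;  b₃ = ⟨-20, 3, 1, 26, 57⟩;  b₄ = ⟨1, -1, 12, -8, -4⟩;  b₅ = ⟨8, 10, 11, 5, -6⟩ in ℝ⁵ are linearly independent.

Form the 5×5 matrix with these as columns; its determinant is 0.
A zero determinant means the columns are linearly dependent.

linearly dependent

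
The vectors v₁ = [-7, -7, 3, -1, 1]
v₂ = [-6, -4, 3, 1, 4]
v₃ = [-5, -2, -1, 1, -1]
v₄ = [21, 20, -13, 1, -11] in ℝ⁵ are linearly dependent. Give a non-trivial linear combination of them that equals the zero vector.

2v₁ + 2v₂ - v₃ + v₄ = 0

Write the vectors as columns of a matrix and find a nonzero vector in its null space.
A generator of the null space is (2, 2, -1, 1).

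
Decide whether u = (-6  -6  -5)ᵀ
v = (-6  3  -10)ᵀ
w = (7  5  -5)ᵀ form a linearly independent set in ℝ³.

linearly independent

The matrix [u|v|w] has determinant 645.
A nonzero determinant means the columns are linearly independent.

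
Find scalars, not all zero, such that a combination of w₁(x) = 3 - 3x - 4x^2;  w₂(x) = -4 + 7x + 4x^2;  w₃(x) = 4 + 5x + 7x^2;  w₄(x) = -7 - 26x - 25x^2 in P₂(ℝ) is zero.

Write each element as a vector in ℝ³ using {1, x, x^2}.
Row-reduce the matrix with w₁, w₂, w₃, w₄ as columns; the null space gives the coefficients.
A generator of the null space is (1, 2, 3, 1).

w₁ + 2w₂ + 3w₃ + w₄ = 0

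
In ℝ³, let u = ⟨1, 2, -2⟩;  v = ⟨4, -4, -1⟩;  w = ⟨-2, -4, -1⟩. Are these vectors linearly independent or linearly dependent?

linearly independent

The matrix [u|v|w] has determinant 60.
A nonzero determinant means the columns are linearly independent.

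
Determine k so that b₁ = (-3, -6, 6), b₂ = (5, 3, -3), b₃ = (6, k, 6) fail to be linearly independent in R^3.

k = -6

The set is linearly dependent precisely when det[b₁; b₂; b₃] = 0.
Expanding, det = 21*k + 126.
Setting this to zero gives k = -6.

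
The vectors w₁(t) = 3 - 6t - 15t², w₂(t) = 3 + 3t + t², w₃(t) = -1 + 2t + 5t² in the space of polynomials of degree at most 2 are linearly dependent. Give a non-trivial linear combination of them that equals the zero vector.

w₁ + 3w₃ = 0

Pass to coordinate vectors relative to the basis {1, t, t²}.
Set up α₁w₁ + … + α₃w₃ = 0 and solve the homogeneous system.
One solution (up to scaling) is (1, 0, 3).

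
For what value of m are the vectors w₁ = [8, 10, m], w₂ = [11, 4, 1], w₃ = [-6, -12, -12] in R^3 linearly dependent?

Place the vectors as rows of a 3×3 matrix; dependence ⇔ determinant zero.
The determinant works out to 972 - 108*m.
Setting this to zero gives m = 9.

m = 9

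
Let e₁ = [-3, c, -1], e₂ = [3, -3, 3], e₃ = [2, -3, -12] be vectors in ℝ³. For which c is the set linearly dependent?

Dependence holds iff the 3×3 matrix [e₁ e₂ e₃] is singular.
Cofactor expansion gives det = 42*c - 132.
This vanishes exactly when c = 22/7.

c = 22/7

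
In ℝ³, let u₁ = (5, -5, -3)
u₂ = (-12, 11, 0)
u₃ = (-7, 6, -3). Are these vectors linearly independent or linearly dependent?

Row-reduce the matrix whose columns are u₁, u₂, u₃.
The reduction yields 2 nonzero rows, so the rank is 2.
Since rank 2 < 3, the set is linearly dependent.

linearly dependent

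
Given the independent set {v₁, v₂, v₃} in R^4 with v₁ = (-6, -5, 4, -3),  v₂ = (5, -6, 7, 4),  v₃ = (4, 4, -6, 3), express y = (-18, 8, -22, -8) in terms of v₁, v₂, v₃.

Set up the augmented matrix [v₁ | v₂ | v₃ | y] and row-reduce.
The system has the unique solution (c₁, c₂, c₃) = (4, -2, 4).

y = 4v₁ - 2v₂ + 4v₃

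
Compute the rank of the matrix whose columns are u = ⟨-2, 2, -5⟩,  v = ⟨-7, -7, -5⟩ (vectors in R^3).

Form the matrix with u, v as columns and reduce.
There are 2 pivot columns, so rank = 2.

2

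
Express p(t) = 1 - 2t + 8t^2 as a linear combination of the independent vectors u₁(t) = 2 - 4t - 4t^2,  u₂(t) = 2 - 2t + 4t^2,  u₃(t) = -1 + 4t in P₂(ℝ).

Work in coordinates with respect to the standard basis {1, t, t^2}.
Set up the augmented matrix [u₁ | u₂ | u₃ | p] and row-reduce.
Row-reducing the augmented matrix gives the unique coefficients (c₁, c₂, c₃) = (-1, 1, -1).

p = -u₁ + u₂ - u₃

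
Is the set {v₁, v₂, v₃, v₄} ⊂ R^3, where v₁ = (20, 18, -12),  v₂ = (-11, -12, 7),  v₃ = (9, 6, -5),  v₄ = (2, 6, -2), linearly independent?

There are 4 vectors in a 3-dimensional space, so they cannot be linearly independent.

linearly dependent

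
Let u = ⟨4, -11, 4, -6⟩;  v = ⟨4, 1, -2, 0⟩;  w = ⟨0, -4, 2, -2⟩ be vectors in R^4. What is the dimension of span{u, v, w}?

Put the 4×3 matrix [u|v|w] into echelon form.
Exactly 2 pivots survive; hence the rank is 2.

dim = 2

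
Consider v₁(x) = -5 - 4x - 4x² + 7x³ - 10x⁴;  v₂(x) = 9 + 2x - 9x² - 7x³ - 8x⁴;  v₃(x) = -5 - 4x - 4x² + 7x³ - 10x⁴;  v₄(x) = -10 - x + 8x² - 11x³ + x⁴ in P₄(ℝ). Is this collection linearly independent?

linearly dependent

Take coordinates with respect to the standard basis {1, x, …, x⁴}.
Two of the vectors are equal, giving an immediate dependence.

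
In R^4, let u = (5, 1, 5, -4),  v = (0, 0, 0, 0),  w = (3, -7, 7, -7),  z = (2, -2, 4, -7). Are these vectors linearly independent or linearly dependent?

One of the vectors is the zero vector, so the set is linearly dependent.

linearly dependent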